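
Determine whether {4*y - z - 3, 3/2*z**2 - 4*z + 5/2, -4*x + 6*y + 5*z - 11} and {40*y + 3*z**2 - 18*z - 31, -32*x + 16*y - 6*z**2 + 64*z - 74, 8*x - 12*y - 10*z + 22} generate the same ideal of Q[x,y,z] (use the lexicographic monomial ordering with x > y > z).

For a fixed monomial order, each ideal has a unique reduced Gröbner basis; comparing bases decides equality.
Buchberger on the first generating set:
f_1 = 4*y - z - 3, LT = y.
f_2 = 3/2*z**2 - 4*z + 5/2, LT = z**2.
f_3 = -4*x + 6*y + 5*z - 11, LT = x.

S(f_1,f_2): leading monomials are coprime, so the S-polynomial reduces to 0 (Buchberger's first criterion).
S(f_1,f_3): leading monomials are coprime, so the S-polynomial reduces to 0 (Buchberger's first criterion).
S(f_2,f_3): leading monomials are coprime, so the S-polynomial reduces to 0 (Buchberger's first criterion).
Every S-polynomial of the final basis reduces to 0, so we have a Gröbner basis.
Inter-reduce: drop elements whose leading term is divisible by another's, tail-reduce, and make monic.
Reduced Gröbner basis: {x - 13/8*z + 13/8, y - 1/4*z - 3/4, z**2 - 8/3*z + 5/3}.

Buchberger on the second generating set:
h_1 = 40*y + 3*z**2 - 18*z - 31, LT = y.
h_2 = -32*x + 16*y - 6*z**2 + 64*z - 74, LT = x.
h_3 = 8*x - 12*y - 10*z + 22, LT = x.

S(h_1,h_2): leading monomials are coprime, so the S-polynomial reduces to 0 (Buchberger's first criterion).
S(h_1,h_3): leading monomials are coprime, so the S-polynomial reduces to 0 (Buchberger's first criterion).
S(h_2,h_3): lcm = x. S = y + 3/16*z**2 - 3/4*z - 7/16.
  leading term y: subtract (1/40)·h_1 from y + 3/16*z**2 - 3/4*z - 7/16 → 9/80*z**2 - 3/10*z + 27/80
  leading term z**2: no divisor's leading term divides it; move 9/80*z**2 to the remainder.
  leading term z: no divisor's leading term divides it; move -3/10*z to the remainder.
  leading term 1: no divisor's leading term divides it; move 27/80 to the remainder.
  remainder 9/80*z**2 - 3/10*z + 27/80 ≠ 0; add k_4 = 9/80*z**2 - 3/10*z + 27/80 to the basis.

S(h_1,k_4): leading monomials are coprime, so the S-polynomial reduces to 0 (Buchberger's first criterion).
S(h_2,k_4): leading monomials are coprime, so the S-polynomial reduces to 0 (Buchberger's first criterion).
S(h_3,k_4): leading monomials are coprime, so the S-polynomial reduces to 0 (Buchberger's first criterion).
Every S-polynomial of the final basis reduces to 0, so we have a Gröbner basis.
Inter-reduce: drop elements whose leading term is divisible by another's, tail-reduce, and make monic.
Reduced Gröbner basis: {x - 13/8*z + 5/4, y - 1/4*z - 1, z**2 - 8/3*z + 3}.

These differ, so the ideals are not equal.
The same test decides containment: I ⊆ J iff every generator of I reduces to 0 modulo a Gröbner basis of J.

No, the ideals differ.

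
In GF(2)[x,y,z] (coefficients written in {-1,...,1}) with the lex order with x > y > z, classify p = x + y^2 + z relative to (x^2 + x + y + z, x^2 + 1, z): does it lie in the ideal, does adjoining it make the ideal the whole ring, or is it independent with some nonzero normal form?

First compute the reduced Gröbner basis of I by Buchberger's algorithm.
f_1 = x^2 + x + y + z, LT = x^2.
f_2 = x^2 + 1, LT = x^2.
f_3 = z, LT = z.

S(f_1,f_2): lcm = x^2. S = x + y + z + 1.
  reduce S modulo (f_1, f_2, f_3):
  remainder x + y + 1 ≠ 0; add h_4 = x + y + 1 to the basis.

S(f_1,h_4): lcm = x^2. S = xy + y + z.
  reduce S modulo (f_1, f_2, f_3, h_4):
  remainder y^2 ≠ 0; add h_5 = y^2 to the basis.

The other S-polynomials (S(f_1,f_3), S(f_2,f_3), S(f_2,h_4), S(f_3,h_4), S(f_1,h_5), S(f_2,h_5), S(f_3,h_5), S(h_4,h_5)) all reduce to 0 modulo the current basis, so we have a Gröbner basis.
Inter-reduce: drop elements whose leading term is divisible by another's, tail-reduce, and make monic.
Reduced Gröbner basis: {x + y + 1, y^2, z}.
Label its elements g_1 = x + y + 1, g_2 = y^2, g_3 = z.

Reduce p = x + y^2 + z modulo G:
  leading term x: subtract (1)·g_1 from x + y^2 + z → y^2 + y + z + 1
  leading term y^2: subtract (1)·g_2 from y^2 + y + z + 1 → y + z + 1
  leading term y: no divisor's leading term divides it; move y to the remainder.
  leading term z: subtract (1)·g_3 from z + 1 → 1
  leading term 1: no divisor's leading term divides it; move 1 to the remainder.
  normal form = y + 1.
The normal form is nonzero, so p ∉ I. Since p minus its normal form lies in I, I + (p) = I + (r) where r = y + 1; decide whether this ideal is the whole ring.
Run Buchberger on G together with r (pairs among the g_i already reduce to 0 since G is a Gröbner basis):
g_1 = x + y + 1, LT = x.
g_2 = y^2, LT = y^2.
g_3 = z, LT = z.
r = y + 1, LT = y.

S(g_2,r): lcm = y^2. S = y.
  reduce S modulo (g_1, g_2, g_3, r):
  remainder 1 ≠ 0; add m_5 = 1 to the basis.

The other S-polynomials (S(g_1,g_2), S(g_1,g_3), S(g_1,r), S(g_2,g_3), S(g_3,r), S(g_1,m_5), S(g_2,m_5), S(g_3,m_5), S(r,m_5)) all reduce to 0 modulo the current basis, so we have a Gröbner basis.
Inter-reduce: drop elements whose leading term is divisible by another's, tail-reduce, and make monic.
Reduced Gröbner basis: {1}.
The reduced Gröbner basis of I + (p) is {1}: the ideal is the whole ring, so the enlarged system has no common solution — adjoining p is inconsistent.

Adjoining x + y^2 + z makes the ideal the whole ring: the system is inconsistent.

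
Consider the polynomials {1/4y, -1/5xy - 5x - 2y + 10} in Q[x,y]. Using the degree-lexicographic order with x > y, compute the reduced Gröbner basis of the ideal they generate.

This is the nonlinear analogue of row-reducing a linear system.

f_1 = 1/4y, LT = y.
f_2 = -1/5xy - 5x - 2y + 10, LT = xy.

S(f_1,f_2): lcm = xy. S = -25x - 10y + 50.
  reduce S modulo (f_1, f_2):
  remainder -25x + 50 ≠ 0; add g_3 = -25x + 50 to the basis.

The other S-polynomials (S(f_1,g_3), S(f_2,g_3)) all reduce to 0 modulo the current basis, so we have a Gröbner basis.
Inter-reduce: drop elements whose leading term is divisible by another's, tail-reduce, and make monic.

G = {x - 2, y}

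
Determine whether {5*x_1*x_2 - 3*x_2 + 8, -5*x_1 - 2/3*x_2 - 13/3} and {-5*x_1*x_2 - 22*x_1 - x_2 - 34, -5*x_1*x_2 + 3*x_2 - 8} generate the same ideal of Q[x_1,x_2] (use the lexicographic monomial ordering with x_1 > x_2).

No, the ideals differ.

Since reduced Gröbner bases are canonical representatives of ideals under a given ordering, it suffices to compute and compare them.
Buchberger on the first generating set:
f_1 = 5*x_1*x_2 - 3*x_2 + 8, LT = x_1*x_2.
f_2 = -5*x_1 - 2/3*x_2 - 13/3, LT = x_1.

S(f_1,f_2): lcm = x_1*x_2. S = -2/15*x_2**2 - 22/15*x_2 + 8/5.
  leading term x_2**2: no divisor's leading term divides it; move -2/15*x_2**2 to the remainder.
  leading term x_2: no divisor's leading term divides it; move -22/15*x_2 to the remainder.
  leading term 1: no divisor's leading term divides it; move 8/5 to the remainder.
  remainder -2/15*x_2**2 - 22/15*x_2 + 8/5 ≠ 0; add g_3 = -2/15*x_2**2 - 22/15*x_2 + 8/5 to the basis.

The other S-polynomials (S(f_1,g_3), S(f_2,g_3)) all reduce to 0 modulo the current basis, so we have a Gröbner basis.
Inter-reduce: drop elements whose leading term is divisible by another's, tail-reduce, and make monic.
Reduced Gröbner basis: {x_1 + 2/15*x_2 + 13/15, x_2**2 + 11*x_2 - 12}.

Buchberger on the second generating set:
h_1 = -5*x_1*x_2 - 22*x_1 - x_2 - 34, LT = x_1*x_2.
h_2 = -5*x_1*x_2 + 3*x_2 - 8, LT = x_1*x_2.

S(h_1,h_2): lcm = x_1*x_2. S = 22/5*x_1 + 4/5*x_2 + 26/5.
  leading term x_1: no divisor's leading term divides it; move 22/5*x_1 to the remainder.
  leading term x_2: no divisor's leading term divides it; move 4/5*x_2 to the remainder.
  leading term 1: no divisor's leading term divides it; move 26/5 to the remainder.
  remainder 22/5*x_1 + 4/5*x_2 + 26/5 ≠ 0; add k_3 = 22/5*x_1 + 4/5*x_2 + 26/5 to the basis.

S(h_1,k_3): lcm = x_1*x_2. S = 22/5*x_1 - 2/11*x_2**2 - 54/55*x_2 + 34/5.
  leading term x_1: subtract (1)·k_3 from 22/5*x_1 - 2/11*x_2**2 - 54/55*x_2 + 34/5 → -2/11*x_2**2 - 98/55*x_2 + 8/5
  leading term x_2**2: no divisor's leading term divides it; move -2/11*x_2**2 to the remainder.
  leading term x_2: no divisor's leading term divides it; move -98/55*x_2 to the remainder.
  leading term 1: no divisor's leading term divides it; move 8/5 to the remainder.
  remainder -2/11*x_2**2 - 98/55*x_2 + 8/5 ≠ 0; add k_4 = -2/11*x_2**2 - 98/55*x_2 + 8/5 to the basis.

The other S-polynomials (S(h_2,k_3), S(h_1,k_4), S(h_2,k_4), S(k_3,k_4)) all reduce to 0 modulo the current basis, so we have a Gröbner basis.
Inter-reduce: drop elements whose leading term is divisible by another's, tail-reduce, and make monic.
Reduced Gröbner basis: {x_1 + 2/11*x_2 + 13/11, x_2**2 + 49/5*x_2 - 44/5}.

Since the reduced bases disagree, the two ideals are not the same.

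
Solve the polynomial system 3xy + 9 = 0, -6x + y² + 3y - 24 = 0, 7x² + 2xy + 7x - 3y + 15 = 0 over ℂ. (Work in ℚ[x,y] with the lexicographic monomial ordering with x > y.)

Compute a lex Gröbner basis by Buchberger's algorithm.
f_1 = 3xy + 9, LT = xy.
f_2 = -6x + y² + 3y - 24, LT = x.
f_3 = 7x² + 2xy + 7x - 3y + 15, LT = x².

S(f_1,f_2): lcm = xy. S = ⅙y³ + ½y² - 4y + 3.
  leading term y³: no divisor's leading term divides it; move ⅙y³ to the remainder.
  leading term y²: no divisor's leading term divides it; move ½y² to the remainder.
  leading term y: no divisor's leading term divides it; move -4y to the remainder.
  leading term 1: no divisor's leading term divides it; move 3 to the remainder.
  remainder ⅙y³ + ½y² - 4y + 3 ≠ 0; add h_4 = ⅙y³ + ½y² - 4y + 3 to the basis.

S(f_1,f_3): lcm = x²y. S = -2/7xy² - xy + 3x + 3/7y² - 15/7y.
  leading term xy²: subtract (-2/21y)·f_1 from -2/7xy² - xy + 3x + 3/7y² - 15/7y → -xy + 3x + 3/7y² - 9/7y
  leading term xy: subtract (-⅓)·f_1 from -xy + 3x + 3/7y² - 9/7y → 3x + 3/7y² - 9/7y + 3
  leading term x: subtract (-½)·f_2 from 3x + 3/7y² - 9/7y + 3 → 13/14y² + 3/14y - 9
  leading term y²: no divisor's leading term divides it; move 13/14y² to the remainder.
  leading term y: no divisor's leading term divides it; move 3/14y to the remainder.
  leading term 1: no divisor's leading term divides it; move -9 to the remainder.
  remainder 13/14y² + 3/14y - 9 ≠ 0; add h_5 = 13/14y² + 3/14y - 9 to the basis.

S(f_2,f_3): lcm = x². S = -⅙xy² - 11/14xy + 3x + 3/7y - 15/7.
  leading term xy²: subtract (-1/18y)·f_1 from -⅙xy² - 11/14xy + 3x + 3/7y - 15/7 → -11/14xy + 3x + 13/14y - 15/7
  leading term xy: subtract (-11/42)·f_1 from -11/14xy + 3x + 13/14y - 15/7 → 3x + 13/14y + 3/14
  leading term x: subtract (-½)·f_2 from 3x + 13/14y + 3/14 → ½y² + 17/7y - 165/14
  leading term y²: subtract (7/13)·h_5 from ½y² + 17/7y - 165/14 → 421/182y - 1263/182
  leading term y: no divisor's leading term divides it; move 421/182y to the remainder.
  leading term 1: no divisor's leading term divides it; move -1263/182 to the remainder.
  remainder 421/182y - 1263/182 ≠ 0; add h_6 = 421/182y - 1263/182 to the basis.

The other S-polynomials (S(f_1,h_4), S(f_2,h_4), S(f_3,h_4), S(f_1,h_5), S(f_2,h_5), S(f_3,h_5), S(h_4,h_5), S(f_1,h_6), S(f_2,h_6), S(f_3,h_6), S(h_4,h_6), S(h_5,h_6)) all reduce to 0 modulo the current basis, so we have a Gröbner basis.
Inter-reduce: drop elements whose leading term is divisible by another's, tail-reduce, and make monic.
Reduced Gröbner basis: {x + 1, y - 3}.

A lex Gröbner basis eliminates variables successively. Here y - 3 depends only on y, with roots {3}; lifting each root through the earlier basis elements recovers the full solutions.
  y = 3: the earlier basis element becomes x + 1 = 0, giving x = -1 — point (-1, 3).
A lex Gröbner basis triangularizes the system, enabling back-substitution.

{(-1, 3)}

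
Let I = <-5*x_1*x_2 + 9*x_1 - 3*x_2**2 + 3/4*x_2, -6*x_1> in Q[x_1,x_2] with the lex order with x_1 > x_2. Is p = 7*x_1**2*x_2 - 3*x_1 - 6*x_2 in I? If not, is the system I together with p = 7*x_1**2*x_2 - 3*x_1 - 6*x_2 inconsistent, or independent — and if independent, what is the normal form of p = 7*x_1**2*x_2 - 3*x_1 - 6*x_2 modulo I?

7*x_1**2*x_2 - 3*x_1 - 6*x_2 is independent of I; its normal form modulo I is -6*x_2.

First compute the reduced Gröbner basis of I by Buchberger's algorithm.
f_1 = -5*x_1*x_2 + 9*x_1 - 3*x_2**2 + 3/4*x_2, LT = x_1*x_2.
f_2 = -6*x_1, LT = x_1.

S(f_1,f_2): lcm = x_1*x_2. S = -9/5*x_1 + 3/5*x_2**2 - 3/20*x_2.
  leading term x_1: subtract (3/10)·f_2 from -9/5*x_1 + 3/5*x_2**2 - 3/20*x_2 → 3/5*x_2**2 - 3/20*x_2
  leading term x_2**2: no divisor's leading term divides it; move 3/5*x_2**2 to the remainder.
  leading term x_2: no divisor's leading term divides it; move -3/20*x_2 to the remainder.
  remainder 3/5*x_2**2 - 3/20*x_2 ≠ 0; add h_3 = 3/5*x_2**2 - 3/20*x_2 to the basis.

The other S-polynomials (S(f_1,h_3), S(f_2,h_3)) all reduce to 0 modulo the current basis, so we have a Gröbner basis.
Inter-reduce: drop elements whose leading term is divisible by another's, tail-reduce, and make monic.
Reduced Gröbner basis: {x_1, x_2**2 - 1/4*x_2}.
Label its elements g_1 = x_1, g_2 = x_2**2 - 1/4*x_2.

Reduce p = 7*x_1**2*x_2 - 3*x_1 - 6*x_2 modulo G:
  leading term x_1**2*x_2: subtract (7*x_1*x_2)·g_1 from 7*x_1**2*x_2 - 3*x_1 - 6*x_2 → -3*x_1 - 6*x_2
  leading term x_1: subtract (-3)·g_1 from -3*x_1 - 6*x_2 → -6*x_2
  leading term x_2: no divisor's leading term divides it; move -6*x_2 to the remainder.
  normal form = -6*x_2.
The normal form is nonzero, so p ∉ I. Since p minus its normal form lies in I, I + (p) = I + (r) where r = -6*x_2; decide whether this ideal is the whole ring.
Run Buchberger on G together with r (pairs among the g_i already reduce to 0 since G is a Gröbner basis):
g_1 = x_1, LT = x_1.
g_2 = x_2**2 - 1/4*x_2, LT = x_2**2.
r = -6*x_2, LT = x_2.

The S-polynomials (S(g_1,g_2), S(g_1,r), S(g_2,r)) all reduce to 0 modulo the current basis, so we have a Gröbner basis.
Inter-reduce: drop elements whose leading term is divisible by another's, tail-reduce, and make monic.
Reduced Gröbner basis: {x_1, x_2}.
The reduced Gröbner basis of I + (p) is {x_1, x_2} ≠ {1}, a proper ideal, so the enlarged system stays consistent: p is independent of I, with normal form -6*x_2.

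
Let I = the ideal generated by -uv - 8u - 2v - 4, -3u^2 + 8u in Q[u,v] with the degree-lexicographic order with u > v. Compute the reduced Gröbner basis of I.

G = {v^2 + 52/7v + 76/7, u + 7/9v + 14/9}

This is the nonlinear analogue of row-reducing a linear system.

f_1 = -uv - 8u - 2v - 4, LT = uv.
f_2 = -3u^2 + 8u, LT = u^2.

S(f_1,f_2): lcm = u^2v. S = 8u^2 + 14/3uv + 4u.
  leading term u^2: subtract (-8/3)·f_2 from 8u^2 + 14/3uv + 4u → 14/3uv + 76/3u
  leading term uv: subtract (-14/3)·f_1 from 14/3uv + 76/3u → -12u - 28/3v - 56/3
  leading term u: no divisor's leading term divides it; move -12u to the remainder.
  leading term v: no divisor's leading term divides it; move -28/3v to the remainder.
  leading term 1: no divisor's leading term divides it; move -56/3 to the remainder.
  remainder -12u - 28/3v - 56/3 ≠ 0; add g_3 = -12u - 28/3v - 56/3 to the basis.

S(f_1,g_3): lcm = uv. S = -7/9v^2 + 8u + 4/9v + 4.
  leading term v^2: no divisor's leading term divides it; move -7/9v^2 to the remainder.
  leading term u: subtract (-2/3)·g_3 from 8u + 4/9v + 4 → -52/9v - 76/9
  leading term v: no divisor's leading term divides it; move -52/9v to the remainder.
  leading term 1: no divisor's leading term divides it; move -76/9 to the remainder.
  remainder -7/9v^2 - 52/9v - 76/9 ≠ 0; add g_4 = -7/9v^2 - 52/9v - 76/9 to the basis.

S(f_2,g_3): lcm = u^2. S = -7/9uv - 38/9u.
  leading term uv: subtract (7/9)·f_1 from -7/9uv - 38/9u → 2u + 14/9v + 28/9
  leading term u: subtract (-1/6)·g_3 from 2u + 14/9v + 28/9 → 0
  remainder 0.

S(f_1,g_4): lcm = uv^2. S = 4/7uv + 2v^2 - 76/7u + 4v.
  leading term uv: subtract (-4/7)·f_1 from 4/7uv + 2v^2 - 76/7u + 4v → 2v^2 - 108/7u + 20/7v - 16/7
  leading term v^2: subtract (-18/7)·g_4 from 2v^2 - 108/7u + 20/7v - 16/7 → -108/7u - 12v - 24
  leading term u: subtract (9/7)·g_3 from -108/7u - 12v - 24 → 0
  remainder 0.

S(f_2,g_4): leading monomials are coprime, so the S-polynomial reduces to 0 (Buchberger's first criterion).
S(g_3,g_4): leading monomials are coprime, so the S-polynomial reduces to 0 (Buchberger's first criterion).
Every S-polynomial of the final basis reduces to 0, so we have a Gröbner basis.
Inter-reduce: drop elements whose leading term is divisible by another's, tail-reduce, and make monic.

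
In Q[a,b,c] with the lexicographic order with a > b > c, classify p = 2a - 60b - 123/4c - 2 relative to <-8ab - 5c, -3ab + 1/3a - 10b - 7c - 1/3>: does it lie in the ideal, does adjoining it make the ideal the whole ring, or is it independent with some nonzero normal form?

First compute the reduced Gröbner basis of I by Buchberger's algorithm.
f_1 = -8ab - 5c, LT = ab.
f_2 = -3ab + 1/3a - 10b - 7c - 1/3, LT = ab.

S(f_1,f_2): lcm = ab. S = 1/9a - 10/3b - 41/24c - 1/9.
  leading term a: no divisor's leading term divides it; move 1/9a to the remainder.
  leading term b: no divisor's leading term divides it; move -10/3b to the remainder.
  leading term c: no divisor's leading term divides it; move -41/24c to the remainder.
  leading term 1: no divisor's leading term divides it; move -1/9 to the remainder.
  remainder 1/9a - 10/3b - 41/24c - 1/9 ≠ 0; add h_3 = 1/9a - 10/3b - 41/24c - 1/9 to the basis.

S(f_1,h_3): lcm = ab. S = 30b^2 + 123/8bc + b + 5/8c.
  leading term b^2: no divisor's leading term divides it; move 30b^2 to the remainder.
  leading term bc: no divisor's leading term divides it; move 123/8bc to the remainder.
  leading term b: no divisor's leading term divides it; move b to the remainder.
  leading term c: no divisor's leading term divides it; move 5/8c to the remainder.
  remainder 30b^2 + 123/8bc + b + 5/8c ≠ 0; add h_4 = 30b^2 + 123/8bc + b + 5/8c to the basis.

S(f_2,h_3): lcm = ab. S = -1/9a + 30b^2 + 123/8bc + 13/3b + 7/3c + 1/9.
  leading term a: subtract (-1)·h_3 from -1/9a + 30b^2 + 123/8bc + 13/3b + 7/3c + 1/9 → 30b^2 + 123/8bc + b + 5/8c
  leading term b^2: subtract (1)·h_4 from 30b^2 + 123/8bc + b + 5/8c → 0
  remainder 0.

S(f_1,h_4): lcm = ab^2. S = -41/80abc - 1/30ab - 1/48ac + 5/8bc.
  leading term abc: subtract (41/640c)·f_1 from -41/80abc - 1/30ab - 1/48ac + 5/8bc → -1/30ab - 1/48ac + 5/8bc + 41/128c^2
  leading term ab: subtract (1/240)·f_1 from -1/30ab - 1/48ac + 5/8bc + 41/128c^2 → -1/48ac + 5/8bc + 41/128c^2 + 1/48c
  leading term ac: subtract (-3/16c)·h_3 from -1/48ac + 5/8bc + 41/128c^2 + 1/48c → 0
  remainder 0.

S(f_2,h_4): lcm = ab^2. S = -41/80abc - 13/90ab - 1/48ac + 10/3b^2 + 7/3bc + 1/9b.
  leading term abc: subtract (41/640c)·f_1 from -41/80abc - 13/90ab - 1/48ac + 10/3b^2 + 7/3bc + 1/9b → -13/90ab - 1/48ac + 10/3b^2 + 7/3bc + 1/9b + 41/128c^2
  leading term ab: subtract (13/720)·f_1 from -13/90ab - 1/48ac + 10/3b^2 + 7/3bc + 1/9b + 41/128c^2 → -1/48ac + 10/3b^2 + 7/3bc + 1/9b + 41/128c^2 + 13/144c
  leading term ac: subtract (-3/16c)·h_3 from -1/48ac + 10/3b^2 + 7/3bc + 1/9b + 41/128c^2 + 13/144c → 10/3b^2 + 41/24bc + 1/9b + 5/72c
  leading term b^2: subtract (1/9)·h_4 from 10/3b^2 + 41/24bc + 1/9b + 5/72c → 0
  remainder 0.

S(h_3,h_4): leading monomials are coprime, so the S-polynomial reduces to 0 (Buchberger's first criterion).
Every S-polynomial of the final basis reduces to 0, so we have a Gröbner basis.
Inter-reduce: drop elements whose leading term is divisible by another's, tail-reduce, and make monic.
Reduced Gröbner basis: {a - 30b - 123/8c - 1, b^2 + 41/80bc + 1/30b + 1/48c}.
Label its elements g_1 = a - 30b - 123/8c - 1, g_2 = b^2 + 41/80bc + 1/30b + 1/48c.

Reduce p = 2a - 60b - 123/4c - 2 modulo G:
  leading term a: subtract (2)·g_1 from 2a - 60b - 123/4c - 2 → 0
  normal form = 0.
Since the normal form is 0, p ∈ I.

2a - 60b - 123/4c - 2 lies in I (it reduces to 0).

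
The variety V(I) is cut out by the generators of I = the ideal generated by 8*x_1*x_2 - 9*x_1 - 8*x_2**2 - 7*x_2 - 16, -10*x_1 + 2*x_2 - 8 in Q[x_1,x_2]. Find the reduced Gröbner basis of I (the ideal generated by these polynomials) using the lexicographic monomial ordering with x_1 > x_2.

f_1 = 8*x_1*x_2 - 9*x_1 - 8*x_2**2 - 7*x_2 - 16, LT = x_1*x_2.
f_2 = -10*x_1 + 2*x_2 - 8, LT = x_1.

S(f_1,f_2): lcm = x_1*x_2. S = -9/8*x_1 - 4/5*x_2**2 - 67/40*x_2 - 2.
  reduce S modulo (f_1, f_2):
  remainder -4/5*x_2**2 - 19/10*x_2 - 11/10 ≠ 0; add g_3 = -4/5*x_2**2 - 19/10*x_2 - 11/10 to the basis.

The other S-polynomials (S(f_1,g_3), S(f_2,g_3)) all reduce to 0 modulo the current basis, so we have a Gröbner basis.
Inter-reduce: drop elements whose leading term is divisible by another's, tail-reduce, and make monic.

G = {x_1 - 1/5*x_2 + 4/5, x_2**2 + 19/8*x_2 + 11/8}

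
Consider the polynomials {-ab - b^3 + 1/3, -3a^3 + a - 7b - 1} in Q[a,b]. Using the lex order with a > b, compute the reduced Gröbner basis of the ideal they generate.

G = {a - 9b^8 + 9b^5 + 3b^4 + 21b^3 + b^2 - b, b^9 - b^6 - 1/3b^5 - 7/3b^4 + 1/9b^2 - 1/27}

f_1 = -ab - b^3 + 1/3, LT = ab.
f_2 = -3a^3 + a - 7b - 1, LT = a^3.

S(f_1,f_2): lcm = a^3b. S = a^2b^3 - 1/3a^2 + 1/3ab - 7/3b^2 - 1/3b.
  reduce S modulo (f_1, f_2):
  remainder -1/3a^2 + b^7 - 2/3b^4 - 1/3b^3 - 7/3b^2 - 2/9b + 1/9 ≠ 0; add g_3 = -1/3a^2 + b^7 - 2/3b^4 - 1/3b^3 - 7/3b^2 - 2/9b + 1/9 to the basis.

S(f_1,g_3): lcm = a^2b. S = ab^3 - 1/3a + 3b^8 - 2b^5 - b^4 - 7b^3 - 2/3b^2 + 1/3b.
  reduce S modulo (f_1, f_2, g_3):
  remainder -1/3a + 3b^8 - 3b^5 - b^4 - 7b^3 - 1/3b^2 + 1/3b ≠ 0; add g_4 = -1/3a + 3b^8 - 3b^5 - b^4 - 7b^3 - 1/3b^2 + 1/3b to the basis.

S(f_2,g_3): lcm = a^3. S = 3ab^7 - 2ab^4 - ab^3 - 7ab^2 - 2/3ab + 7/3b + 1/3.
  reduce S modulo (f_1, f_2, g_3, g_4):
  remainder -3b^9 + 3b^6 + b^5 + 7b^4 - 1/3b^2 + 1/9 ≠ 0; add g_5 = -3b^9 + 3b^6 + b^5 + 7b^4 - 1/3b^2 + 1/9 to the basis.

The other S-polynomials (S(f_1,g_4), S(f_2,g_4), S(g_3,g_4), S(f_1,g_5), S(f_2,g_5), S(g_3,g_5), S(g_4,g_5)) all reduce to 0 modulo the current basis, so we have a Gröbner basis.
Inter-reduce: drop elements whose leading term is divisible by another's, tail-reduce, and make monic.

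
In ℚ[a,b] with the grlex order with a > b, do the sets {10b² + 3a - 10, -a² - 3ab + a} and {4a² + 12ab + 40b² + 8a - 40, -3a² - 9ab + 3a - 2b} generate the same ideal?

No, the ideals differ.

Since reduced Gröbner bases are canonical representatives of ideals under a given ordering, it suffices to compute and compare them.
Buchberger on the first generating set:
f_1 = 10b² + 3a - 10, LT = b².
f_2 = -a² - 3ab + a, LT = a².

The S-polynomials (S(f_1,f_2)) all reduce to 0 modulo the current basis, so we have a Gröbner basis.
Inter-reduce: drop elements whose leading term is divisible by another's, tail-reduce, and make monic.
Reduced Gröbner basis: {a² + 3ab - a, b² + 3/10a - 1}.

Buchberger on the second generating set:
h_1 = 4a² + 12ab + 40b² + 8a - 40, LT = a².
h_2 = -3a² - 9ab + 3a - 2b, LT = a².

S(h_1,h_2): lcm = a². S = 10b² + 3a - ⅔b - 10.
  leading term b²: no divisor's leading term divides it; move 10b² to the remainder.
  leading term a: no divisor's leading term divides it; move 3a to the remainder.
  leading term b: no divisor's leading term divides it; move -⅔b to the remainder.
  leading term 1: no divisor's leading term divides it; move -10 to the remainder.
  remainder 10b² + 3a - ⅔b - 10 ≠ 0; add k_3 = 10b² + 3a - ⅔b - 10 to the basis.

The other S-polynomials (S(h_1,k_3), S(h_2,k_3)) all reduce to 0 modulo the current basis, so we have a Gröbner basis.
Inter-reduce: drop elements whose leading term is divisible by another's, tail-reduce, and make monic.
Reduced Gröbner basis: {a² + 3ab - a + ⅔b, b² + 3/10a - 1/15b - 1}.

Since the reduced bases disagree, the two ideals are not the same.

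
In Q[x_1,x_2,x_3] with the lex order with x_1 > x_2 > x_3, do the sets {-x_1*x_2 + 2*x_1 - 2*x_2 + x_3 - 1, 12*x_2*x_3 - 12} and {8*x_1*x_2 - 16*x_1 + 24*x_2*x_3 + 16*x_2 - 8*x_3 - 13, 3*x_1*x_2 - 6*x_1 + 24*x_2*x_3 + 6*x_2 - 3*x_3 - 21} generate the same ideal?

No, the ideals differ.

For a fixed monomial order, each ideal has a unique reduced Gröbner basis; comparing bases decides equality.
Buchberger on the first generating set:
f_1 = -x_1*x_2 + 2*x_1 - 2*x_2 + x_3 - 1, LT = x_1*x_2.
f_2 = 12*x_2*x_3 - 12, LT = x_2*x_3.

S(f_1,f_2): lcm = x_1*x_2*x_3. S = -2*x_1*x_3 + x_1 + 2*x_2*x_3 - x_3**2 + x_3.
  leading term x_1*x_3: no divisor's leading term divides it; move -2*x_1*x_3 to the remainder.
  leading term x_1: no divisor's leading term divides it; move x_1 to the remainder.
  leading term x_2*x_3: subtract (1/6)·f_2 from 2*x_2*x_3 - x_3**2 + x_3 → -x_3**2 + x_3 + 2
  leading term x_3**2: no divisor's leading term divides it; move -x_3**2 to the remainder.
  leading term x_3: no divisor's leading term divides it; move x_3 to the remainder.
  leading term 1: no divisor's leading term divides it; move 2 to the remainder.
  remainder -2*x_1*x_3 + x_1 - x_3**2 + x_3 + 2 ≠ 0; add g_3 = -2*x_1*x_3 + x_1 - x_3**2 + x_3 + 2 to the basis.

The other S-polynomials (S(f_1,g_3), S(f_2,g_3)) all reduce to 0 modulo the current basis, so we have a Gröbner basis.
Inter-reduce: drop elements whose leading term is divisible by another's, tail-reduce, and make monic.
Reduced Gröbner basis: {x_1*x_2 - 2*x_1 + 2*x_2 - x_3 + 1, x_1*x_3 - 1/2*x_1 + 1/2*x_3**2 - 1/2*x_3 - 1, x_2*x_3 - 1}.

Buchberger on the second generating set:
h_1 = 8*x_1*x_2 - 16*x_1 + 24*x_2*x_3 + 16*x_2 - 8*x_3 - 13, LT = x_1*x_2.
h_2 = 3*x_1*x_2 - 6*x_1 + 24*x_2*x_3 + 6*x_2 - 3*x_3 - 21, LT = x_1*x_2.

S(h_1,h_2): lcm = x_1*x_2. S = -5*x_2*x_3 + 43/8.
  leading term x_2*x_3: no divisor's leading term divides it; move -5*x_2*x_3 to the remainder.
  leading term 1: no divisor's leading term divides it; move 43/8 to the remainder.
  remainder -5*x_2*x_3 + 43/8 ≠ 0; add k_3 = -5*x_2*x_3 + 43/8 to the basis.

S(h_1,k_3): lcm = x_1*x_2*x_3. S = -2*x_1*x_3 + 43/40*x_1 + 3*x_2*x_3**2 + 2*x_2*x_3 - x_3**2 - 13/8*x_3.
  leading term x_1*x_3: no divisor's leading term divides it; move -2*x_1*x_3 to the remainder.
  leading term x_1: no divisor's leading term divides it; move 43/40*x_1 to the remainder.
  leading term x_2*x_3**2: subtract (-3/5*x_3)·k_3 from 3*x_2*x_3**2 + 2*x_2*x_3 - x_3**2 - 13/8*x_3 → 2*x_2*x_3 - x_3**2 + 8/5*x_3
  leading term x_2*x_3: subtract (-2/5)·k_3 from 2*x_2*x_3 - x_3**2 + 8/5*x_3 → -x_3**2 + 8/5*x_3 + 43/20
  leading term x_3**2: no divisor's leading term divides it; move -x_3**2 to the remainder.
  leading term x_3: no divisor's leading term divides it; move 8/5*x_3 to the remainder.
  leading term 1: no divisor's leading term divides it; move 43/20 to the remainder.
  remainder -2*x_1*x_3 + 43/40*x_1 - x_3**2 + 8/5*x_3 + 43/20 ≠ 0; add k_4 = -2*x_1*x_3 + 43/40*x_1 - x_3**2 + 8/5*x_3 + 43/20 to the basis.

The other S-polynomials (S(h_2,k_3), S(h_1,k_4), S(h_2,k_4), S(k_3,k_4)) all reduce to 0 modulo the current basis, so we have a Gröbner basis.
Inter-reduce: drop elements whose leading term is divisible by another's, tail-reduce, and make monic.
Reduced Gröbner basis: {x_1*x_2 - 2*x_1 + 2*x_2 - x_3 + 8/5, x_1*x_3 - 43/80*x_1 + 1/2*x_3**2 - 4/5*x_3 - 43/40, x_2*x_3 - 43/40}.

The bases are distinct; the ideals are different.
The choice of monomial ordering does not affect the verdict — as long as both bases are computed under the same ordering, their equality decides ideal equality.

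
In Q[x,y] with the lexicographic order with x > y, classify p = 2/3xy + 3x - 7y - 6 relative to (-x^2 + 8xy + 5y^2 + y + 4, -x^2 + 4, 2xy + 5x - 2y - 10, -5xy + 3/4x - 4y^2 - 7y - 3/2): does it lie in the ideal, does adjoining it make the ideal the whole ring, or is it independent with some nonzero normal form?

First compute the reduced Gröbner basis of I by Buchberger's algorithm.
f_1 = -x^2 + 8xy + 5y^2 + y + 4, LT = x^2.
f_2 = -x^2 + 4, LT = x^2.
f_3 = 2xy + 5x - 2y - 10, LT = xy.
f_4 = -5xy + 3/4x - 4y^2 - 7y - 3/2, LT = xy.

S(f_1,f_2): lcm = x^2. S = -8xy - 5y^2 - y.
  leading term xy: subtract (-4)·f_3 from -8xy - 5y^2 - y → 20x - 5y^2 - 9y - 40
  leading term x: no divisor's leading term divides it; move 20x to the remainder.
  leading term y^2: no divisor's leading term divides it; move -5y^2 to the remainder.
  leading term y: no divisor's leading term divides it; move -9y to the remainder.
  leading term 1: no divisor's leading term divides it; move -40 to the remainder.
  remainder 20x - 5y^2 - 9y - 40 ≠ 0; add h_5 = 20x - 5y^2 - 9y - 40 to the basis.

S(f_1,f_3): lcm = x^2y. S = -5/2x^2 - 8xy^2 + xy + 5x - 5y^3 - y^2 - 4y.
  leading term x^2: subtract (5/2)·f_1 from -5/2x^2 - 8xy^2 + xy + 5x - 5y^3 - y^2 - 4y → -8xy^2 - 19xy + 5x - 5y^3 - 27/2y^2 - 13/2y - 10
  leading term xy^2: subtract (-4y)·f_3 from -8xy^2 - 19xy + 5x - 5y^3 - 27/2y^2 - 13/2y - 10 → xy + 5x - 5y^3 - 43/2y^2 - 93/2y - 10
  leading term xy: subtract (1/2)·f_3 from xy + 5x - 5y^3 - 43/2y^2 - 93/2y - 10 → 5/2x - 5y^3 - 43/2y^2 - 91/2y - 5
  leading term x: subtract (1/8)·h_5 from 5/2x - 5y^3 - 43/2y^2 - 91/2y - 5 → -5y^3 - 167/8y^2 - 355/8y
  leading term y^3: no divisor's leading term divides it; move -5y^3 to the remainder.
  leading term y^2: no divisor's leading term divides it; move -167/8y^2 to the remainder.
  leading term y: no divisor's leading term divides it; move -355/8y to the remainder.
  remainder -5y^3 - 167/8y^2 - 355/8y ≠ 0; add h_6 = -5y^3 - 167/8y^2 - 355/8y to the basis.

S(f_1,f_4): lcm = x^2y. S = 3/20x^2 - 44/5xy^2 - 7/5xy - 3/10x - 5y^3 - y^2 - 4y.
  leading term x^2: subtract (-3/20)·f_1 from 3/20x^2 - 44/5xy^2 - 7/5xy - 3/10x - 5y^3 - y^2 - 4y → -44/5xy^2 - 1/5xy - 3/10x - 5y^3 - 1/4y^2 - 77/20y + 3/5
  leading term xy^2: subtract (-22/5y)·f_3 from -44/5xy^2 - 1/5xy - 3/10x - 5y^3 - 1/4y^2 - 77/20y + 3/5 → 109/5xy - 3/10x - 5y^3 - 181/20y^2 - 957/20y + 3/5
  leading term xy: subtract (109/10)·f_3 from 109/5xy - 3/10x - 5y^3 - 181/20y^2 - 957/20y + 3/5 → -274/5x - 5y^3 - 181/20y^2 - 521/20y + 548/5
  leading term x: subtract (-137/50)·h_5 from -274/5x - 5y^3 - 181/20y^2 - 521/20y + 548/5 → -5y^3 - 91/4y^2 - 5071/100y
  leading term y^3: subtract (1)·h_6 from -5y^3 - 91/4y^2 - 5071/100y → -15/8y^2 - 1267/200y
  leading term y^2: no divisor's leading term divides it; move -15/8y^2 to the remainder.
  leading term y: no divisor's leading term divides it; move -1267/200y to the remainder.
  remainder -15/8y^2 - 1267/200y ≠ 0; add h_7 = -15/8y^2 - 1267/200y to the basis.

S(f_2,f_3): lcm = x^2y. S = -5/2x^2 + xy + 5x - 4y.
  leading term x^2: subtract (5/2)·f_1 from -5/2x^2 + xy + 5x - 4y → -19xy + 5x - 25/2y^2 - 13/2y - 10
  leading term xy: subtract (-19/2)·f_3 from -19xy + 5x - 25/2y^2 - 13/2y - 10 → 105/2x - 25/2y^2 - 51/2y - 105
  leading term x: subtract (21/8)·h_5 from 105/2x - 25/2y^2 - 51/2y - 105 → 5/8y^2 - 15/8y
  leading term y^2: subtract (-1/3)·h_7 from 5/8y^2 - 15/8y → -299/75y
  leading term y: no divisor's leading term divides it; move -299/75y to the remainder.
  remainder -299/75y ≠ 0; add h_8 = -299/75y to the basis.

The other S-polynomials (S(f_2,f_4), S(f_3,f_4), S(f_1,h_5), S(f_2,h_5), S(f_3,h_5), S(f_4,h_5), S(f_1,h_6), S(f_2,h_6), S(f_3,h_6), S(f_4,h_6), S(h_5,h_6), S(f_1,h_7), S(f_2,h_7), S(f_3,h_7), S(f_4,h_7), S(h_5,h_7), S(h_6,h_7), S(f_1,h_8), S(f_2,h_8), S(f_3,h_8), S(f_4,h_8), S(h_5,h_8), S(h_6,h_8), S(h_7,h_8)) all reduce to 0 modulo the current basis, so we have a Gröbner basis.
Inter-reduce: drop elements whose leading term is divisible by another's, tail-reduce, and make monic.
Reduced Gröbner basis: {x - 2, y}.
Label its elements g_1 = x - 2, g_2 = y.

Reduce p = 2/3xy + 3x - 7y - 6 modulo G:
  leading term xy: subtract (2/3y)·g_1 from 2/3xy + 3x - 7y - 6 → 3x - 17/3y - 6
  leading term x: subtract (3)·g_1 from 3x - 17/3y - 6 → -17/3y
  leading term y: subtract (-17/3)·g_2 from -17/3y → 0
  normal form = 0.
Since the normal form is 0, p ∈ I.

2/3xy + 3x - 7y - 6 lies in I (it reduces to 0).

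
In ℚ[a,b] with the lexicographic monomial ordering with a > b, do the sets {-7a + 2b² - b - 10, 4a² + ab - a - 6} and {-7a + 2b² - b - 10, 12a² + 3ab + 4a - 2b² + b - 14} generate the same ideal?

Equality of ideals is decidable: compute both reduced Gröbner bases (unique for the ordering) and check whether they agree.
Buchberger on the first generating set:
f_1 = -7a + 2b² - b - 10, LT = a.
f_2 = 4a² + ab - a - 6, LT = a².

S(f_1,f_2): lcm = a². S = -2/7ab² - 3/28ab + 47/28a + 3/2.
  reduce S modulo (f_1, f_2):
  remainder -4/49b⁴ + 1/98b³ + 177/196b² - 17/196b - 44/49 ≠ 0; add g_3 = -4/49b⁴ + 1/98b³ + 177/196b² - 17/196b - 44/49 to the basis.

The other S-polynomials (S(f_1,g_3), S(f_2,g_3)) all reduce to 0 modulo the current basis, so we have a Gröbner basis.
Inter-reduce: drop elements whose leading term is divisible by another's, tail-reduce, and make monic.
Reduced Gröbner basis: {a - 2/7b² + 1/7b + 10/7, b⁴ - ⅛b³ - 177/16b² + 17/16b + 11}.

Buchberger on the second generating set:
h_1 = -7a + 2b² - b - 10, LT = a.
h_2 = 12a² + 3ab + 4a - 2b² + b - 14, LT = a².

S(h_1,h_2): lcm = a². S = -2/7ab² - 3/28ab + 23/21a + ⅙b² - 1/12b + 7/6.
  reduce S modulo (h_1, h_2):
  remainder -4/49b⁴ + 1/98b³ + 177/196b² - 17/196b - 39/98 ≠ 0; add k_3 = -4/49b⁴ + 1/98b³ + 177/196b² - 17/196b - 39/98 to the basis.

The other S-polynomials (S(h_1,k_3), S(h_2,k_3)) all reduce to 0 modulo the current basis, so we have a Gröbner basis.
Inter-reduce: drop elements whose leading term is divisible by another's, tail-reduce, and make monic.
Reduced Gröbner basis: {a - 2/7b² + 1/7b + 10/7, b⁴ - ⅛b³ - 177/16b² + 17/16b + 39/8}.

These differ, so the ideals are not equal.

No, the ideals differ.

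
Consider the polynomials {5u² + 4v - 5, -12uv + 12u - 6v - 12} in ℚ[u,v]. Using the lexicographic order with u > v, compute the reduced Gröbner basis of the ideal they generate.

f_1 = 5u² + 4v - 5, LT = u².
f_2 = -12uv + 12u - 6v - 12, LT = uv.

S(f_1,f_2): lcm = u²v. S = u² - ½uv - u + ⅘v² - v.
  leading term u²: subtract (⅕)·f_1 from u² - ½uv - u + ⅘v² - v → -½uv - u + ⅘v² - 9/5v + 1
  leading term uv: subtract (1/24)·f_2 from -½uv - u + ⅘v² - 9/5v + 1 → -3/2u + ⅘v² - 31/20v + 3/2
  leading term u: no divisor's leading term divides it; move -3/2u to the remainder.
  leading term v²: no divisor's leading term divides it; move ⅘v² to the remainder.
  leading term v: no divisor's leading term divides it; move -31/20v to the remainder.
  leading term 1: no divisor's leading term divides it; move 3/2 to the remainder.
  remainder -3/2u + ⅘v² - 31/20v + 3/2 ≠ 0; add g_3 = -3/2u + ⅘v² - 31/20v + 3/2 to the basis.

S(f_1,g_3): lcm = u². S = 8/15uv² - 31/30uv + u + ⅘v - 1.
  leading term uv²: subtract (-2/45v)·f_2 from 8/15uv² - 31/30uv + u + ⅘v - 1 → -½uv + u - 4/15v² + 4/15v - 1
  leading term uv: subtract (1/24)·f_2 from -½uv + u - 4/15v² + 4/15v - 1 → ½u - 4/15v² + 31/60v - ½
  leading term u: subtract (-⅓)·g_3 from ½u - 4/15v² + 31/60v - ½ → 0
  remainder 0.

S(f_2,g_3): lcm = uv. S = -u + 8/15v³ - 31/30v² + 3/2v + 1.
  leading term u: subtract (⅔)·g_3 from -u + 8/15v³ - 31/30v² + 3/2v + 1 → 8/15v³ - 47/30v² + 38/15v
  leading term v³: no divisor's leading term divides it; move 8/15v³ to the remainder.
  leading term v²: no divisor's leading term divides it; move -47/30v² to the remainder.
  leading term v: no divisor's leading term divides it; move 38/15v to the remainder.
  remainder 8/15v³ - 47/30v² + 38/15v ≠ 0; add g_4 = 8/15v³ - 47/30v² + 38/15v to the basis.

S(f_1,g_4): leading monomials are coprime, so the S-polynomial reduces to 0 (Buchberger's first criterion).
S(f_2,g_4): lcm = uv³. S = 31/16uv² - 19/4uv + ½v³ + v².
  leading term uv²: subtract (-31/192v)·f_2 from 31/16uv² - 19/4uv + ½v³ + v² → -45/16uv + ½v³ + 1/32v² - 31/16v
  leading term uv: subtract (15/64)·f_2 from -45/16uv + ½v³ + 1/32v² - 31/16v → -45/16u + ½v³ + 1/32v² - 17/32v + 45/16
  leading term u: subtract (15/8)·g_3 from -45/16u + ½v³ + 1/32v² - 17/32v + 45/16 → ½v³ - 47/32v² + 19/8v
  leading term v³: subtract (15/16)·g_4 from ½v³ - 47/32v² + 19/8v → 0
  remainder 0.

S(g_3,g_4): leading monomials are coprime, so the S-polynomial reduces to 0 (Buchberger's first criterion).
Every S-polynomial of the final basis reduces to 0, so we have a Gröbner basis.
Inter-reduce: drop elements whose leading term is divisible by another's, tail-reduce, and make monic.

G = {u - 8/15v² + 31/30v - 1, v³ - 47/16v² + 19/4v}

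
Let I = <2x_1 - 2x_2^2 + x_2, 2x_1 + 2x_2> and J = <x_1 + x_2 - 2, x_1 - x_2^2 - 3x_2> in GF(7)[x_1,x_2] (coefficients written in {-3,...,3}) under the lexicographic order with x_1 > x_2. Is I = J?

No, the ideals differ.

For a fixed monomial order, each ideal has a unique reduced Gröbner basis; comparing bases decides equality.
Buchberger on the first generating set:
f_1 = 2x_1 - 2x_2^2 + x_2, LT = x_1.
f_2 = 2x_1 + 2x_2, LT = x_1.

S(f_1,f_2): lcm = x_1. S = -x_2^2 + 3x_2.
  leading term x_2^2: no divisor's leading term divides it; move -x_2^2 to the remainder.
  leading term x_2: no divisor's leading term divides it; move 3x_2 to the remainder.
  remainder -x_2^2 + 3x_2 ≠ 0; add g_3 = -x_2^2 + 3x_2 to the basis.

The other S-polynomials (S(f_1,g_3), S(f_2,g_3)) all reduce to 0 modulo the current basis, so we have a Gröbner basis.
Inter-reduce: drop elements whose leading term is divisible by another's, tail-reduce, and make monic.
Reduced Gröbner basis: {x_1 + x_2, x_2^2 - 3x_2}.

Buchberger on the second generating set:
h_1 = x_1 + x_2 - 2, LT = x_1.
h_2 = x_1 - x_2^2 - 3x_2, LT = x_1.

S(h_1,h_2): lcm = x_1. S = x_2^2 - 3x_2 - 2.
  leading term x_2^2: no divisor's leading term divides it; move x_2^2 to the remainder.
  leading term x_2: no divisor's leading term divides it; move -3x_2 to the remainder.
  leading term 1: no divisor's leading term divides it; move -2 to the remainder.
  remainder x_2^2 - 3x_2 - 2 ≠ 0; add k_3 = x_2^2 - 3x_2 - 2 to the basis.

The other S-polynomials (S(h_1,k_3), S(h_2,k_3)) all reduce to 0 modulo the current basis, so we have a Gröbner basis.
Inter-reduce: drop elements whose leading term is divisible by another's, tail-reduce, and make monic.
Reduced Gröbner basis: {x_1 + x_2 - 2, x_2^2 - 3x_2 - 2}.

The bases are distinct; the ideals are different.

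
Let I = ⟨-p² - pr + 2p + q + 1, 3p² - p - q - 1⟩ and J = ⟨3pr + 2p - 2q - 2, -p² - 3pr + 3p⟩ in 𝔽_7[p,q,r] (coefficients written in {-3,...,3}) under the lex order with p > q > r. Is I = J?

Yes, the ideals are equal.

Equality of ideals is decidable: compute both reduced Gröbner bases (unique for the ordering) and check whether they agree.
Buchberger on the first generating set:
f_1 = -p² - pr + 2p + q + 1, LT = p².
f_2 = 3p² - p - q - 1, LT = p².

S(f_1,f_2): lcm = p². S = pr + 3p - 3q - 3.
  reduce S modulo (f_1, f_2):
  remainder pr + 3p - 3q - 3 ≠ 0; add g_3 = pr + 3p - 3q - 3 to the basis.

S(f_1,g_3): lcm = p²r. S = -3p² + 3pq + pr² - 2pr + 3p - qr - r.
  reduce S modulo (f_1, f_2, g_3):
  remainder 3pq + 3p + 2qr - 2q + 2r - 2 ≠ 0; add g_4 = 3pq + 3p + 2qr - 2q + 2r - 2 to the basis.

S(g_3,g_4): lcm = pqr. S = 3pq - pr - 3q² - 3qr² + 3qr - 3q - 3r² + 3r.
  reduce S modulo (f_1, f_2, g_3, g_4):
  remainder -3q² - 3qr² + qr + 3q - 3r² + r - 1 ≠ 0; add g_5 = -3q² - 3qr² + qr + 3q - 3r² + r - 1 to the basis.

The other S-polynomials (S(f_2,g_3), S(f_1,g_4), S(f_2,g_4), S(f_1,g_5), S(f_2,g_5), S(g_3,g_5), S(g_4,g_5)) all reduce to 0 modulo the current basis, so we have a Gröbner basis.
Inter-reduce: drop elements whose leading term is divisible by another's, tail-reduce, and make monic.
Reduced Gröbner basis: {p² + 2p + 2q + 2, pq + p + 3qr - 3q + 3r - 3, pr + 3p - 3q - 3, q² + qr² + 2qr - q + r² + 2r - 2}.

Buchberger on the second generating set:
h_1 = 3pr + 2p - 2q - 2, LT = pr.
h_2 = -p² - 3pr + 3p, LT = p².

S(h_1,h_2): lcm = p²r. S = 3p² - 3pq - 3pr² + 3pr - 3p.
  reduce S modulo (h_1, h_2):
  remainder -3pq - 3p - 2qr + 2q - 2r + 2 ≠ 0; add k_3 = -3pq - 3p - 2qr + 2q - 2r + 2 to the basis.

S(h_1,k_3): lcm = pqr. S = 3pq - pr - 3q² - 3qr² + 3qr - 3q - 3r² + 3r.
  reduce S modulo (h_1, h_2, k_3):
  remainder -3q² - 3qr² + qr + 3q - 3r² + r - 1 ≠ 0; add k_4 = -3q² - 3qr² + qr + 3q - 3r² + r - 1 to the basis.

The other S-polynomials (S(h_2,k_3), S(h_1,k_4), S(h_2,k_4), S(k_3,k_4)) all reduce to 0 modulo the current basis, so we have a Gröbner basis.
Inter-reduce: drop elements whose leading term is divisible by another's, tail-reduce, and make monic.
Reduced Gröbner basis: {p² + 2p + 2q + 2, pq + p + 3qr - 3q + 3r - 3, pr + 3p - 3q - 3, q² + qr² + 2qr - q + r² + 2r - 2}.

Same reduced basis, so the two generating sets span the same ideal.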